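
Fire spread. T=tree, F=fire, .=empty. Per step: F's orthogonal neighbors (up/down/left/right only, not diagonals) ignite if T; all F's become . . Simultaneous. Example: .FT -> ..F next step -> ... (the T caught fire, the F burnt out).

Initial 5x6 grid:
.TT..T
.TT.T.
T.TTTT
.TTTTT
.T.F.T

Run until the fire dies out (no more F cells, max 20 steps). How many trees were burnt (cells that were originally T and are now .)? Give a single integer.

Answer: 16

Derivation:
Step 1: +1 fires, +1 burnt (F count now 1)
Step 2: +3 fires, +1 burnt (F count now 3)
Step 3: +4 fires, +3 burnt (F count now 4)
Step 4: +5 fires, +4 burnt (F count now 5)
Step 5: +2 fires, +5 burnt (F count now 2)
Step 6: +1 fires, +2 burnt (F count now 1)
Step 7: +0 fires, +1 burnt (F count now 0)
Fire out after step 7
Initially T: 18, now '.': 28
Total burnt (originally-T cells now '.'): 16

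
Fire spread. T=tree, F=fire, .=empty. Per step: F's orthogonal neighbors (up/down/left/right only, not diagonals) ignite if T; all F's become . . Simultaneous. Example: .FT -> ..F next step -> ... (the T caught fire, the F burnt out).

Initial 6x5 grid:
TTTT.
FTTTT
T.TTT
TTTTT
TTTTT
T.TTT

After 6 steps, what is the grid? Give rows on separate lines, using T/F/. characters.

Step 1: 3 trees catch fire, 1 burn out
  FTTT.
  .FTTT
  F.TTT
  TTTTT
  TTTTT
  T.TTT
Step 2: 3 trees catch fire, 3 burn out
  .FTT.
  ..FTT
  ..TTT
  FTTTT
  TTTTT
  T.TTT
Step 3: 5 trees catch fire, 3 burn out
  ..FT.
  ...FT
  ..FTT
  .FTTT
  FTTTT
  T.TTT
Step 4: 6 trees catch fire, 5 burn out
  ...F.
  ....F
  ...FT
  ..FTT
  .FTTT
  F.TTT
Step 5: 3 trees catch fire, 6 burn out
  .....
  .....
  ....F
  ...FT
  ..FTT
  ..TTT
Step 6: 3 trees catch fire, 3 burn out
  .....
  .....
  .....
  ....F
  ...FT
  ..FTT

.....
.....
.....
....F
...FT
..FTT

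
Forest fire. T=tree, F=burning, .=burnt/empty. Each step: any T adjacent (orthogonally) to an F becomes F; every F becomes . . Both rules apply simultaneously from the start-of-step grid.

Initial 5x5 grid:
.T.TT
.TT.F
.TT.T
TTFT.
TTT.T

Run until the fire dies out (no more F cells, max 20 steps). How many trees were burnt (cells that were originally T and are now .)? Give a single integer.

Answer: 14

Derivation:
Step 1: +6 fires, +2 burnt (F count now 6)
Step 2: +5 fires, +6 burnt (F count now 5)
Step 3: +2 fires, +5 burnt (F count now 2)
Step 4: +1 fires, +2 burnt (F count now 1)
Step 5: +0 fires, +1 burnt (F count now 0)
Fire out after step 5
Initially T: 15, now '.': 24
Total burnt (originally-T cells now '.'): 14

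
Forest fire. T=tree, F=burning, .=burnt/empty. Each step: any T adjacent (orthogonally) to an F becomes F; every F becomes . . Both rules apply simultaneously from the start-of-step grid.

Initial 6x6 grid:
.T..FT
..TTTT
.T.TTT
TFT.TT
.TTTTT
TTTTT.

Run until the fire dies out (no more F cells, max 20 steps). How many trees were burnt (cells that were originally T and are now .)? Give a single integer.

Step 1: +6 fires, +2 burnt (F count now 6)
Step 2: +5 fires, +6 burnt (F count now 5)
Step 3: +7 fires, +5 burnt (F count now 7)
Step 4: +3 fires, +7 burnt (F count now 3)
Step 5: +2 fires, +3 burnt (F count now 2)
Step 6: +0 fires, +2 burnt (F count now 0)
Fire out after step 6
Initially T: 24, now '.': 35
Total burnt (originally-T cells now '.'): 23

Answer: 23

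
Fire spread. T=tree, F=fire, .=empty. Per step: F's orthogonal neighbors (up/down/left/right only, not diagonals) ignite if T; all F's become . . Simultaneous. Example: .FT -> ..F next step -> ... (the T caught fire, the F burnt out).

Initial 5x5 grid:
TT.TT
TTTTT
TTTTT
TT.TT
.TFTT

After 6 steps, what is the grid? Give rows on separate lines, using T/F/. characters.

Step 1: 2 trees catch fire, 1 burn out
  TT.TT
  TTTTT
  TTTTT
  TT.TT
  .F.FT
Step 2: 3 trees catch fire, 2 burn out
  TT.TT
  TTTTT
  TTTTT
  TF.FT
  ....F
Step 3: 4 trees catch fire, 3 burn out
  TT.TT
  TTTTT
  TFTFT
  F...F
  .....
Step 4: 5 trees catch fire, 4 burn out
  TT.TT
  TFTFT
  F.F.F
  .....
  .....
Step 5: 5 trees catch fire, 5 burn out
  TF.FT
  F.F.F
  .....
  .....
  .....
Step 6: 2 trees catch fire, 5 burn out
  F...F
  .....
  .....
  .....
  .....

F...F
.....
.....
.....
.....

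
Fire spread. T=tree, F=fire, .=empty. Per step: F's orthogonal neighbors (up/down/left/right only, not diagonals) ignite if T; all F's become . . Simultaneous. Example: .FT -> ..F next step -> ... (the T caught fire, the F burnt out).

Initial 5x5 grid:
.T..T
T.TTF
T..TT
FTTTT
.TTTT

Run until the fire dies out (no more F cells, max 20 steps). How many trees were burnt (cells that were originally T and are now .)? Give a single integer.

Step 1: +5 fires, +2 burnt (F count now 5)
Step 2: +6 fires, +5 burnt (F count now 6)
Step 3: +3 fires, +6 burnt (F count now 3)
Step 4: +1 fires, +3 burnt (F count now 1)
Step 5: +0 fires, +1 burnt (F count now 0)
Fire out after step 5
Initially T: 16, now '.': 24
Total burnt (originally-T cells now '.'): 15

Answer: 15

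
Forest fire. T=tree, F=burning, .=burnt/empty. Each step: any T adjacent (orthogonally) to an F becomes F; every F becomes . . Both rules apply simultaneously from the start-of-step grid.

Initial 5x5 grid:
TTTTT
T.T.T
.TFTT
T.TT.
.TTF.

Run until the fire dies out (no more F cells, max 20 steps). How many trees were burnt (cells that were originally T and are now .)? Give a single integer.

Answer: 15

Derivation:
Step 1: +6 fires, +2 burnt (F count now 6)
Step 2: +3 fires, +6 burnt (F count now 3)
Step 3: +3 fires, +3 burnt (F count now 3)
Step 4: +2 fires, +3 burnt (F count now 2)
Step 5: +1 fires, +2 burnt (F count now 1)
Step 6: +0 fires, +1 burnt (F count now 0)
Fire out after step 6
Initially T: 16, now '.': 24
Total burnt (originally-T cells now '.'): 15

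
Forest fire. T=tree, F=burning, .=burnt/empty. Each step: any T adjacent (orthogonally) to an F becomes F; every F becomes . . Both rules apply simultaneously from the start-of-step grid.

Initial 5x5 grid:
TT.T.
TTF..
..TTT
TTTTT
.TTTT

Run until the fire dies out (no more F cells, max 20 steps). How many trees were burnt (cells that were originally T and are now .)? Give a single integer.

Step 1: +2 fires, +1 burnt (F count now 2)
Step 2: +4 fires, +2 burnt (F count now 4)
Step 3: +5 fires, +4 burnt (F count now 5)
Step 4: +4 fires, +5 burnt (F count now 4)
Step 5: +1 fires, +4 burnt (F count now 1)
Step 6: +0 fires, +1 burnt (F count now 0)
Fire out after step 6
Initially T: 17, now '.': 24
Total burnt (originally-T cells now '.'): 16

Answer: 16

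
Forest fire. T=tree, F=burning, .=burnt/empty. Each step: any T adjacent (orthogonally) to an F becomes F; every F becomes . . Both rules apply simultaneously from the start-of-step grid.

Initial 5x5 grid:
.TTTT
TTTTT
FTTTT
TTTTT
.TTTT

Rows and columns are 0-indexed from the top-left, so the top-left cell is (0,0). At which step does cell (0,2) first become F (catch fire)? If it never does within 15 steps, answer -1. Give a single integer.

Step 1: cell (0,2)='T' (+3 fires, +1 burnt)
Step 2: cell (0,2)='T' (+3 fires, +3 burnt)
Step 3: cell (0,2)='T' (+5 fires, +3 burnt)
Step 4: cell (0,2)='F' (+5 fires, +5 burnt)
  -> target ignites at step 4
Step 5: cell (0,2)='.' (+4 fires, +5 burnt)
Step 6: cell (0,2)='.' (+2 fires, +4 burnt)
Step 7: cell (0,2)='.' (+0 fires, +2 burnt)
  fire out at step 7

4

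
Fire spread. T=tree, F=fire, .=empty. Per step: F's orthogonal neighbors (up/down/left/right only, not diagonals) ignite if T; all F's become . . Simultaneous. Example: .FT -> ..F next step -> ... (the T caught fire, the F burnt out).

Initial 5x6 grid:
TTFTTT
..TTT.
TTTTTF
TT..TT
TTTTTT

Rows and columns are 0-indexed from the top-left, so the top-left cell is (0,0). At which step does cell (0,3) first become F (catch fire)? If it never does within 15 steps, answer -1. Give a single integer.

Step 1: cell (0,3)='F' (+5 fires, +2 burnt)
  -> target ignites at step 1
Step 2: cell (0,3)='.' (+8 fires, +5 burnt)
Step 3: cell (0,3)='.' (+3 fires, +8 burnt)
Step 4: cell (0,3)='.' (+3 fires, +3 burnt)
Step 5: cell (0,3)='.' (+3 fires, +3 burnt)
Step 6: cell (0,3)='.' (+1 fires, +3 burnt)
Step 7: cell (0,3)='.' (+0 fires, +1 burnt)
  fire out at step 7

1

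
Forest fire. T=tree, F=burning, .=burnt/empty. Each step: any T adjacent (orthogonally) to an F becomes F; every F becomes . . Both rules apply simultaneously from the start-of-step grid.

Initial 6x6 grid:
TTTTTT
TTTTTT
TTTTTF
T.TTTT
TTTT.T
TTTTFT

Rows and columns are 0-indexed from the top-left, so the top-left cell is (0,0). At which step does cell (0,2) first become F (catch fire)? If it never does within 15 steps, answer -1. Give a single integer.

Step 1: cell (0,2)='T' (+5 fires, +2 burnt)
Step 2: cell (0,2)='T' (+7 fires, +5 burnt)
Step 3: cell (0,2)='T' (+6 fires, +7 burnt)
Step 4: cell (0,2)='T' (+6 fires, +6 burnt)
Step 5: cell (0,2)='F' (+4 fires, +6 burnt)
  -> target ignites at step 5
Step 6: cell (0,2)='.' (+3 fires, +4 burnt)
Step 7: cell (0,2)='.' (+1 fires, +3 burnt)
Step 8: cell (0,2)='.' (+0 fires, +1 burnt)
  fire out at step 8

5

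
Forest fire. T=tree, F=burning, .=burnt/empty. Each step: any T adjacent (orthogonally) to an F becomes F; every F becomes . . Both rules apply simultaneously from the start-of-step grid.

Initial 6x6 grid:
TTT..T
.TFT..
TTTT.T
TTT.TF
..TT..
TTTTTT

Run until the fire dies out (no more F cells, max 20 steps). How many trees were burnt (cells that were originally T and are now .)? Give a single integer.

Answer: 22

Derivation:
Step 1: +6 fires, +2 burnt (F count now 6)
Step 2: +4 fires, +6 burnt (F count now 4)
Step 3: +4 fires, +4 burnt (F count now 4)
Step 4: +3 fires, +4 burnt (F count now 3)
Step 5: +2 fires, +3 burnt (F count now 2)
Step 6: +2 fires, +2 burnt (F count now 2)
Step 7: +1 fires, +2 burnt (F count now 1)
Step 8: +0 fires, +1 burnt (F count now 0)
Fire out after step 8
Initially T: 23, now '.': 35
Total burnt (originally-T cells now '.'): 22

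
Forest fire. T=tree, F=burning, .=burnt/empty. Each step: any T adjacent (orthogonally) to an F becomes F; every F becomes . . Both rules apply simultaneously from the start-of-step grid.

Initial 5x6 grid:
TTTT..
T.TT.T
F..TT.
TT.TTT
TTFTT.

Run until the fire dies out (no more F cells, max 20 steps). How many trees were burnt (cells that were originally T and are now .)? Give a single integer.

Answer: 18

Derivation:
Step 1: +4 fires, +2 burnt (F count now 4)
Step 2: +5 fires, +4 burnt (F count now 5)
Step 3: +3 fires, +5 burnt (F count now 3)
Step 4: +4 fires, +3 burnt (F count now 4)
Step 5: +2 fires, +4 burnt (F count now 2)
Step 6: +0 fires, +2 burnt (F count now 0)
Fire out after step 6
Initially T: 19, now '.': 29
Total burnt (originally-T cells now '.'): 18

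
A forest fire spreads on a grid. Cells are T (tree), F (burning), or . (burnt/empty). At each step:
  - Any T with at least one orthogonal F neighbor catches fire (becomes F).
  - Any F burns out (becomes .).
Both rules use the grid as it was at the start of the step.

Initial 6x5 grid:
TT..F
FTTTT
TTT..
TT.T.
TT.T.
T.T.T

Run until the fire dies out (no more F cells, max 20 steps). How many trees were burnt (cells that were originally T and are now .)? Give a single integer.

Step 1: +4 fires, +2 burnt (F count now 4)
Step 2: +5 fires, +4 burnt (F count now 5)
Step 3: +3 fires, +5 burnt (F count now 3)
Step 4: +2 fires, +3 burnt (F count now 2)
Step 5: +0 fires, +2 burnt (F count now 0)
Fire out after step 5
Initially T: 18, now '.': 26
Total burnt (originally-T cells now '.'): 14

Answer: 14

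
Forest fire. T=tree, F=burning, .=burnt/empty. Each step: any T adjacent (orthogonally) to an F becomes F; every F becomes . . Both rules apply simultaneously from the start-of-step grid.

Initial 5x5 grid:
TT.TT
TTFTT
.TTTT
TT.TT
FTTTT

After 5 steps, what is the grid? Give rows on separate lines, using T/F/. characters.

Step 1: 5 trees catch fire, 2 burn out
  TT.TT
  TF.FT
  .TFTT
  FT.TT
  .FTTT
Step 2: 8 trees catch fire, 5 burn out
  TF.FT
  F...F
  .F.FT
  .F.TT
  ..FTT
Step 3: 5 trees catch fire, 8 burn out
  F...F
  .....
  ....F
  ...FT
  ...FT
Step 4: 2 trees catch fire, 5 burn out
  .....
  .....
  .....
  ....F
  ....F
Step 5: 0 trees catch fire, 2 burn out
  .....
  .....
  .....
  .....
  .....

.....
.....
.....
.....
.....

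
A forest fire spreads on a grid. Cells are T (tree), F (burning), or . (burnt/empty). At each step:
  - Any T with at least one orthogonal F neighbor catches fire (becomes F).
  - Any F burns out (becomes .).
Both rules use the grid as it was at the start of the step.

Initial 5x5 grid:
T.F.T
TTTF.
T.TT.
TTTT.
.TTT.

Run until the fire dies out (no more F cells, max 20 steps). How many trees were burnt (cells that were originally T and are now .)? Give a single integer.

Step 1: +2 fires, +2 burnt (F count now 2)
Step 2: +3 fires, +2 burnt (F count now 3)
Step 3: +3 fires, +3 burnt (F count now 3)
Step 4: +4 fires, +3 burnt (F count now 4)
Step 5: +2 fires, +4 burnt (F count now 2)
Step 6: +0 fires, +2 burnt (F count now 0)
Fire out after step 6
Initially T: 15, now '.': 24
Total burnt (originally-T cells now '.'): 14

Answer: 14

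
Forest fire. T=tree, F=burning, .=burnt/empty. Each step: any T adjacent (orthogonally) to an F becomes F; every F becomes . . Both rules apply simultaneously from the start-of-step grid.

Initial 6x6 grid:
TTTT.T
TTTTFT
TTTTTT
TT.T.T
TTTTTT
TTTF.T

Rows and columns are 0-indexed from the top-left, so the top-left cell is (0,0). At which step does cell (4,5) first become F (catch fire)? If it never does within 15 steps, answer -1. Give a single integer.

Step 1: cell (4,5)='T' (+5 fires, +2 burnt)
Step 2: cell (4,5)='T' (+9 fires, +5 burnt)
Step 3: cell (4,5)='F' (+7 fires, +9 burnt)
  -> target ignites at step 3
Step 4: cell (4,5)='.' (+6 fires, +7 burnt)
Step 5: cell (4,5)='.' (+3 fires, +6 burnt)
Step 6: cell (4,5)='.' (+0 fires, +3 burnt)
  fire out at step 6

3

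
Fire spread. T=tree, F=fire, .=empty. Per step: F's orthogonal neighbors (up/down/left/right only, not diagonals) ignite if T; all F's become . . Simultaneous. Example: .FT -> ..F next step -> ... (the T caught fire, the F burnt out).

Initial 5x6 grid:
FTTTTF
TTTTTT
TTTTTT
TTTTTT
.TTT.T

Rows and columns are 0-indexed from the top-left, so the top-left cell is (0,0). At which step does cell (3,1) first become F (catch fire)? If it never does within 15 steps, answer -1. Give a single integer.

Step 1: cell (3,1)='T' (+4 fires, +2 burnt)
Step 2: cell (3,1)='T' (+6 fires, +4 burnt)
Step 3: cell (3,1)='T' (+6 fires, +6 burnt)
Step 4: cell (3,1)='F' (+5 fires, +6 burnt)
  -> target ignites at step 4
Step 5: cell (3,1)='.' (+3 fires, +5 burnt)
Step 6: cell (3,1)='.' (+2 fires, +3 burnt)
Step 7: cell (3,1)='.' (+0 fires, +2 burnt)
  fire out at step 7

4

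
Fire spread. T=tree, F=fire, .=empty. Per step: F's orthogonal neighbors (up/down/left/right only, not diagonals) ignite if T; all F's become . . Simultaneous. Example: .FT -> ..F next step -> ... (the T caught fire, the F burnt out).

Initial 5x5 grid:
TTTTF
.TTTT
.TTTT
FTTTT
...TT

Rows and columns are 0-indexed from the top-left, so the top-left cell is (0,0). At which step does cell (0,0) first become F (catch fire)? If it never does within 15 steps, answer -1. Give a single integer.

Step 1: cell (0,0)='T' (+3 fires, +2 burnt)
Step 2: cell (0,0)='T' (+5 fires, +3 burnt)
Step 3: cell (0,0)='T' (+7 fires, +5 burnt)
Step 4: cell (0,0)='F' (+3 fires, +7 burnt)
  -> target ignites at step 4
Step 5: cell (0,0)='.' (+0 fires, +3 burnt)
  fire out at step 5

4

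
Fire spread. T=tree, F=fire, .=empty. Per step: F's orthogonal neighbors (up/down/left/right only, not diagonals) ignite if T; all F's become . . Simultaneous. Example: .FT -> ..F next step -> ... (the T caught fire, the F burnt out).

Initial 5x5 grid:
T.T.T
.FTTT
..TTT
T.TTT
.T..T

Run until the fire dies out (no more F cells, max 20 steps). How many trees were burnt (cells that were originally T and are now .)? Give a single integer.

Step 1: +1 fires, +1 burnt (F count now 1)
Step 2: +3 fires, +1 burnt (F count now 3)
Step 3: +3 fires, +3 burnt (F count now 3)
Step 4: +3 fires, +3 burnt (F count now 3)
Step 5: +1 fires, +3 burnt (F count now 1)
Step 6: +1 fires, +1 burnt (F count now 1)
Step 7: +0 fires, +1 burnt (F count now 0)
Fire out after step 7
Initially T: 15, now '.': 22
Total burnt (originally-T cells now '.'): 12

Answer: 12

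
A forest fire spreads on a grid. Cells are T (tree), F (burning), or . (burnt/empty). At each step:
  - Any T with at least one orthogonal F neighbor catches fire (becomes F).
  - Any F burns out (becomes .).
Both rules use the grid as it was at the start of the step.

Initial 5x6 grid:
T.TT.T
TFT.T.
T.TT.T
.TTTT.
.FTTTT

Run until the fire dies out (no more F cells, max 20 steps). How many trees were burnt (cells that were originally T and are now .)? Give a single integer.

Answer: 16

Derivation:
Step 1: +4 fires, +2 burnt (F count now 4)
Step 2: +6 fires, +4 burnt (F count now 6)
Step 3: +4 fires, +6 burnt (F count now 4)
Step 4: +2 fires, +4 burnt (F count now 2)
Step 5: +0 fires, +2 burnt (F count now 0)
Fire out after step 5
Initially T: 19, now '.': 27
Total burnt (originally-T cells now '.'): 16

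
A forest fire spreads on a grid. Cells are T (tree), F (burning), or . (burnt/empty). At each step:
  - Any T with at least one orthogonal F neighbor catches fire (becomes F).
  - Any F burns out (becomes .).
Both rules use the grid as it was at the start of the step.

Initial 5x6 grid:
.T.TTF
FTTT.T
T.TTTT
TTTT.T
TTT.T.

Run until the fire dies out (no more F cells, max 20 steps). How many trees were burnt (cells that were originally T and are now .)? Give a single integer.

Step 1: +4 fires, +2 burnt (F count now 4)
Step 2: +5 fires, +4 burnt (F count now 5)
Step 3: +6 fires, +5 burnt (F count now 6)
Step 4: +3 fires, +6 burnt (F count now 3)
Step 5: +2 fires, +3 burnt (F count now 2)
Step 6: +0 fires, +2 burnt (F count now 0)
Fire out after step 6
Initially T: 21, now '.': 29
Total burnt (originally-T cells now '.'): 20

Answer: 20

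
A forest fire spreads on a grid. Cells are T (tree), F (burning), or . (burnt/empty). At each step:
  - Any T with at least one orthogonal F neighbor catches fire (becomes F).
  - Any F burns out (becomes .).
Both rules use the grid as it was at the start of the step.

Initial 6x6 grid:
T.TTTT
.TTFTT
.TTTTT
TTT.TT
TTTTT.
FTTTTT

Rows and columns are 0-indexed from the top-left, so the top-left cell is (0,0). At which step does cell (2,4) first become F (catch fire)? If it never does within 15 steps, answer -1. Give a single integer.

Step 1: cell (2,4)='T' (+6 fires, +2 burnt)
Step 2: cell (2,4)='F' (+9 fires, +6 burnt)
  -> target ignites at step 2
Step 3: cell (2,4)='.' (+8 fires, +9 burnt)
Step 4: cell (2,4)='.' (+4 fires, +8 burnt)
Step 5: cell (2,4)='.' (+1 fires, +4 burnt)
Step 6: cell (2,4)='.' (+0 fires, +1 burnt)
  fire out at step 6

2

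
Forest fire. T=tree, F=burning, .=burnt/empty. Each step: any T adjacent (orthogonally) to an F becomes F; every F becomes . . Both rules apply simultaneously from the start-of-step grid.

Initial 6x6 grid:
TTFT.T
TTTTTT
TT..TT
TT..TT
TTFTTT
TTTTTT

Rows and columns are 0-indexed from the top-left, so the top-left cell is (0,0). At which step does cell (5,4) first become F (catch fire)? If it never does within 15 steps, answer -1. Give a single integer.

Step 1: cell (5,4)='T' (+6 fires, +2 burnt)
Step 2: cell (5,4)='T' (+8 fires, +6 burnt)
Step 3: cell (5,4)='F' (+8 fires, +8 burnt)
  -> target ignites at step 3
Step 4: cell (5,4)='.' (+5 fires, +8 burnt)
Step 5: cell (5,4)='.' (+2 fires, +5 burnt)
Step 6: cell (5,4)='.' (+0 fires, +2 burnt)
  fire out at step 6

3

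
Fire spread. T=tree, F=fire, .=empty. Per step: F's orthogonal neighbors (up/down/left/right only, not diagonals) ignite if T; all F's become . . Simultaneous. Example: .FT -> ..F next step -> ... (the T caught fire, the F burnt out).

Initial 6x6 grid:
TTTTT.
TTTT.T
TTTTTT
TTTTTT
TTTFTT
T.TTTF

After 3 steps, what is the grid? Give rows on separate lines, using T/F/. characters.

Step 1: 6 trees catch fire, 2 burn out
  TTTTT.
  TTTT.T
  TTTTTT
  TTTFTT
  TTF.FF
  T.TFF.
Step 2: 6 trees catch fire, 6 burn out
  TTTTT.
  TTTT.T
  TTTFTT
  TTF.FF
  TF....
  T.F...
Step 3: 6 trees catch fire, 6 burn out
  TTTTT.
  TTTF.T
  TTF.FF
  TF....
  F.....
  T.....

TTTTT.
TTTF.T
TTF.FF
TF....
F.....
T.....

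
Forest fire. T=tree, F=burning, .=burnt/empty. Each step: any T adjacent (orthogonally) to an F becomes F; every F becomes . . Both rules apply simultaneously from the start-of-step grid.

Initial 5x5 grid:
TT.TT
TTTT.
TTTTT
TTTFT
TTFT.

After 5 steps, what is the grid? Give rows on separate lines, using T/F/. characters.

Step 1: 5 trees catch fire, 2 burn out
  TT.TT
  TTTT.
  TTTFT
  TTF.F
  TF.F.
Step 2: 5 trees catch fire, 5 burn out
  TT.TT
  TTTF.
  TTF.F
  TF...
  F....
Step 3: 4 trees catch fire, 5 burn out
  TT.FT
  TTF..
  TF...
  F....
  .....
Step 4: 3 trees catch fire, 4 burn out
  TT..F
  TF...
  F....
  .....
  .....
Step 5: 2 trees catch fire, 3 burn out
  TF...
  F....
  .....
  .....
  .....

TF...
F....
.....
.....
.....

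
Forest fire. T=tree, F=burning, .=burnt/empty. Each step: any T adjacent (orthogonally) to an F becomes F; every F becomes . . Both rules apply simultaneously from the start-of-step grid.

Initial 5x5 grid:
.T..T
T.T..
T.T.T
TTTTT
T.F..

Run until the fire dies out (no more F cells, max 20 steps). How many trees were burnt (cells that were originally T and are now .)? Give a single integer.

Answer: 11

Derivation:
Step 1: +1 fires, +1 burnt (F count now 1)
Step 2: +3 fires, +1 burnt (F count now 3)
Step 3: +3 fires, +3 burnt (F count now 3)
Step 4: +3 fires, +3 burnt (F count now 3)
Step 5: +1 fires, +3 burnt (F count now 1)
Step 6: +0 fires, +1 burnt (F count now 0)
Fire out after step 6
Initially T: 13, now '.': 23
Total burnt (originally-T cells now '.'): 11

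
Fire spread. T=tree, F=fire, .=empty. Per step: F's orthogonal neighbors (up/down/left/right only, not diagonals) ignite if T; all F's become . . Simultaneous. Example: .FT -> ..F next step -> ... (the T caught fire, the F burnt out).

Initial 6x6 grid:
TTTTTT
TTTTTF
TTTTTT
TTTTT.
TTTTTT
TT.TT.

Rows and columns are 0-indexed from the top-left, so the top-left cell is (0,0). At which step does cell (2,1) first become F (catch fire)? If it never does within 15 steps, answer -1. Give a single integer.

Step 1: cell (2,1)='T' (+3 fires, +1 burnt)
Step 2: cell (2,1)='T' (+3 fires, +3 burnt)
Step 3: cell (2,1)='T' (+4 fires, +3 burnt)
Step 4: cell (2,1)='T' (+5 fires, +4 burnt)
Step 5: cell (2,1)='F' (+7 fires, +5 burnt)
  -> target ignites at step 5
Step 6: cell (2,1)='.' (+5 fires, +7 burnt)
Step 7: cell (2,1)='.' (+2 fires, +5 burnt)
Step 8: cell (2,1)='.' (+2 fires, +2 burnt)
Step 9: cell (2,1)='.' (+1 fires, +2 burnt)
Step 10: cell (2,1)='.' (+0 fires, +1 burnt)
  fire out at step 10

5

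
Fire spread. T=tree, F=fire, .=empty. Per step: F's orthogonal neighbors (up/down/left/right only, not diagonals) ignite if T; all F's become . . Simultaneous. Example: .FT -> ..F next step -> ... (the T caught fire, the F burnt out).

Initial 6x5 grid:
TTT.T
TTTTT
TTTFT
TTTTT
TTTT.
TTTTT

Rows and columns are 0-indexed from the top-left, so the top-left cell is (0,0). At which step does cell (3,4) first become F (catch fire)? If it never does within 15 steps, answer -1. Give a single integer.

Step 1: cell (3,4)='T' (+4 fires, +1 burnt)
Step 2: cell (3,4)='F' (+6 fires, +4 burnt)
  -> target ignites at step 2
Step 3: cell (3,4)='.' (+7 fires, +6 burnt)
Step 4: cell (3,4)='.' (+6 fires, +7 burnt)
Step 5: cell (3,4)='.' (+3 fires, +6 burnt)
Step 6: cell (3,4)='.' (+1 fires, +3 burnt)
Step 7: cell (3,4)='.' (+0 fires, +1 burnt)
  fire out at step 7

2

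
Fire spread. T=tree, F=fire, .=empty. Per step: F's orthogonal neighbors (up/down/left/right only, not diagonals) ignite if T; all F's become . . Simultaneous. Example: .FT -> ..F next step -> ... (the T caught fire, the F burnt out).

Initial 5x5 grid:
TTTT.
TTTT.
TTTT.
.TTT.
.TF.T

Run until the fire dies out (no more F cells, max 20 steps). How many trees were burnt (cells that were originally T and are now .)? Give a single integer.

Answer: 16

Derivation:
Step 1: +2 fires, +1 burnt (F count now 2)
Step 2: +3 fires, +2 burnt (F count now 3)
Step 3: +3 fires, +3 burnt (F count now 3)
Step 4: +4 fires, +3 burnt (F count now 4)
Step 5: +3 fires, +4 burnt (F count now 3)
Step 6: +1 fires, +3 burnt (F count now 1)
Step 7: +0 fires, +1 burnt (F count now 0)
Fire out after step 7
Initially T: 17, now '.': 24
Total burnt (originally-T cells now '.'): 16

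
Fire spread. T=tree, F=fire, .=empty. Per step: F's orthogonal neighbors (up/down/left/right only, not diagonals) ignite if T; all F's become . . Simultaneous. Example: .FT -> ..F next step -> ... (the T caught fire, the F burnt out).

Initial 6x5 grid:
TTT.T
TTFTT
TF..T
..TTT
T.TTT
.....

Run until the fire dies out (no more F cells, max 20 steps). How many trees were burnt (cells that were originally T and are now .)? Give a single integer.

Step 1: +4 fires, +2 burnt (F count now 4)
Step 2: +3 fires, +4 burnt (F count now 3)
Step 3: +3 fires, +3 burnt (F count now 3)
Step 4: +1 fires, +3 burnt (F count now 1)
Step 5: +2 fires, +1 burnt (F count now 2)
Step 6: +2 fires, +2 burnt (F count now 2)
Step 7: +1 fires, +2 burnt (F count now 1)
Step 8: +0 fires, +1 burnt (F count now 0)
Fire out after step 8
Initially T: 17, now '.': 29
Total burnt (originally-T cells now '.'): 16

Answer: 16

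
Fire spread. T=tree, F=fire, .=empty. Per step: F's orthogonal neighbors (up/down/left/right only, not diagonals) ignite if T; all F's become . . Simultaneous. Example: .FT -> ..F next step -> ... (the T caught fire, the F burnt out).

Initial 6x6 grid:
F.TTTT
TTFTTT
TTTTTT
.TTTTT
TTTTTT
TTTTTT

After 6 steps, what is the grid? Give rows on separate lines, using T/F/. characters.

Step 1: 5 trees catch fire, 2 burn out
  ..FTTT
  FF.FTT
  TTFTTT
  .TTTTT
  TTTTTT
  TTTTTT
Step 2: 6 trees catch fire, 5 burn out
  ...FTT
  ....FT
  FF.FTT
  .TFTTT
  TTTTTT
  TTTTTT
Step 3: 6 trees catch fire, 6 burn out
  ....FT
  .....F
  ....FT
  .F.FTT
  TTFTTT
  TTTTTT
Step 4: 6 trees catch fire, 6 burn out
  .....F
  ......
  .....F
  ....FT
  TF.FTT
  TTFTTT
Step 5: 5 trees catch fire, 6 burn out
  ......
  ......
  ......
  .....F
  F...FT
  TF.FTT
Step 6: 3 trees catch fire, 5 burn out
  ......
  ......
  ......
  ......
  .....F
  F...FT

......
......
......
......
.....F
F...FT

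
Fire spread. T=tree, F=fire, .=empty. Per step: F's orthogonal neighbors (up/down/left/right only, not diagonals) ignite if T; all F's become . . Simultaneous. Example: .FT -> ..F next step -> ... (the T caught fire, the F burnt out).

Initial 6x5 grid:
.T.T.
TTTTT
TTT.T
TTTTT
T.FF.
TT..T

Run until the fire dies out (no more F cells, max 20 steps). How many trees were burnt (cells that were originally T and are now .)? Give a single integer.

Step 1: +2 fires, +2 burnt (F count now 2)
Step 2: +3 fires, +2 burnt (F count now 3)
Step 3: +4 fires, +3 burnt (F count now 4)
Step 4: +5 fires, +4 burnt (F count now 5)
Step 5: +4 fires, +5 burnt (F count now 4)
Step 6: +1 fires, +4 burnt (F count now 1)
Step 7: +0 fires, +1 burnt (F count now 0)
Fire out after step 7
Initially T: 20, now '.': 29
Total burnt (originally-T cells now '.'): 19

Answer: 19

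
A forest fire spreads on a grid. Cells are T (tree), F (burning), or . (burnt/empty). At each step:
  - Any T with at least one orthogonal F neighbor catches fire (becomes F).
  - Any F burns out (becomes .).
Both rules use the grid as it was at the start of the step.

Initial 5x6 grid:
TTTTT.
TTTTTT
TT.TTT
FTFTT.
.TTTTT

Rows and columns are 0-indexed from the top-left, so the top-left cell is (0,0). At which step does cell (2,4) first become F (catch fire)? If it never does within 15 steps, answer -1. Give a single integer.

Step 1: cell (2,4)='T' (+4 fires, +2 burnt)
Step 2: cell (2,4)='T' (+6 fires, +4 burnt)
Step 3: cell (2,4)='F' (+5 fires, +6 burnt)
  -> target ignites at step 3
Step 4: cell (2,4)='.' (+6 fires, +5 burnt)
Step 5: cell (2,4)='.' (+3 fires, +6 burnt)
Step 6: cell (2,4)='.' (+0 fires, +3 burnt)
  fire out at step 6

3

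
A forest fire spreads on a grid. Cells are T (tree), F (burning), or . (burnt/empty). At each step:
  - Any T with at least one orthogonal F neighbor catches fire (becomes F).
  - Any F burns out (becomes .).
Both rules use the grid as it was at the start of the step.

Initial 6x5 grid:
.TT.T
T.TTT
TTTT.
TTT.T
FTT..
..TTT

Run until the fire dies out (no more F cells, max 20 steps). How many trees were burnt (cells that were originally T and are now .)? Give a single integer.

Step 1: +2 fires, +1 burnt (F count now 2)
Step 2: +3 fires, +2 burnt (F count now 3)
Step 3: +4 fires, +3 burnt (F count now 4)
Step 4: +2 fires, +4 burnt (F count now 2)
Step 5: +3 fires, +2 burnt (F count now 3)
Step 6: +2 fires, +3 burnt (F count now 2)
Step 7: +2 fires, +2 burnt (F count now 2)
Step 8: +1 fires, +2 burnt (F count now 1)
Step 9: +0 fires, +1 burnt (F count now 0)
Fire out after step 9
Initially T: 20, now '.': 29
Total burnt (originally-T cells now '.'): 19

Answer: 19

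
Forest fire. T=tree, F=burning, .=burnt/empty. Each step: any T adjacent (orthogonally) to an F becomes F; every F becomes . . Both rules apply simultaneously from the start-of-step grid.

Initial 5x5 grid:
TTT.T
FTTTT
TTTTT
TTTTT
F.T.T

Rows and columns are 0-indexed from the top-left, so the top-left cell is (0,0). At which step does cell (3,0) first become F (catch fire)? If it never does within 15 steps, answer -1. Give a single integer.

Step 1: cell (3,0)='F' (+4 fires, +2 burnt)
  -> target ignites at step 1
Step 2: cell (3,0)='.' (+4 fires, +4 burnt)
Step 3: cell (3,0)='.' (+4 fires, +4 burnt)
Step 4: cell (3,0)='.' (+4 fires, +4 burnt)
Step 5: cell (3,0)='.' (+3 fires, +4 burnt)
Step 6: cell (3,0)='.' (+1 fires, +3 burnt)
Step 7: cell (3,0)='.' (+0 fires, +1 burnt)
  fire out at step 7

1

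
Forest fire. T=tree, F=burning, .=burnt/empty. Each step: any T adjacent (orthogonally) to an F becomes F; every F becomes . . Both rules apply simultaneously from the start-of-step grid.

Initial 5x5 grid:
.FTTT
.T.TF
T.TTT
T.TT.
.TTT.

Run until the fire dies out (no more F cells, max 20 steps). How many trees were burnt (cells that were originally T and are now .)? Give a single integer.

Step 1: +5 fires, +2 burnt (F count now 5)
Step 2: +2 fires, +5 burnt (F count now 2)
Step 3: +2 fires, +2 burnt (F count now 2)
Step 4: +2 fires, +2 burnt (F count now 2)
Step 5: +1 fires, +2 burnt (F count now 1)
Step 6: +1 fires, +1 burnt (F count now 1)
Step 7: +0 fires, +1 burnt (F count now 0)
Fire out after step 7
Initially T: 15, now '.': 23
Total burnt (originally-T cells now '.'): 13

Answer: 13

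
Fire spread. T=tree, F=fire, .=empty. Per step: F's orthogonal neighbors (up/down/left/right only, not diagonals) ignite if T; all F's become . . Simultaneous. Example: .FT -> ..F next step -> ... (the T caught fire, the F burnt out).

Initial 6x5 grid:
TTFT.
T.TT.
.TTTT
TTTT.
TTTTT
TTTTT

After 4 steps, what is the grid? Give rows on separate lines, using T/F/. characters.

Step 1: 3 trees catch fire, 1 burn out
  TF.F.
  T.FT.
  .TTTT
  TTTT.
  TTTTT
  TTTTT
Step 2: 3 trees catch fire, 3 burn out
  F....
  T..F.
  .TFTT
  TTTT.
  TTTTT
  TTTTT
Step 3: 4 trees catch fire, 3 burn out
  .....
  F....
  .F.FT
  TTFT.
  TTTTT
  TTTTT
Step 4: 4 trees catch fire, 4 burn out
  .....
  .....
  ....F
  TF.F.
  TTFTT
  TTTTT

.....
.....
....F
TF.F.
TTFTT
TTTTT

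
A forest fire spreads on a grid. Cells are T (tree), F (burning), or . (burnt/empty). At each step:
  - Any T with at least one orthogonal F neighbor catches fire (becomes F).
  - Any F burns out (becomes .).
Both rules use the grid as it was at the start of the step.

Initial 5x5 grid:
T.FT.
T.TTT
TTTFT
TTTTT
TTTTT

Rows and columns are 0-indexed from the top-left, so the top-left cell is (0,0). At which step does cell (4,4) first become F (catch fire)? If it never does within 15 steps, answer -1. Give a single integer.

Step 1: cell (4,4)='T' (+6 fires, +2 burnt)
Step 2: cell (4,4)='T' (+5 fires, +6 burnt)
Step 3: cell (4,4)='F' (+4 fires, +5 burnt)
  -> target ignites at step 3
Step 4: cell (4,4)='.' (+3 fires, +4 burnt)
Step 5: cell (4,4)='.' (+2 fires, +3 burnt)
Step 6: cell (4,4)='.' (+0 fires, +2 burnt)
  fire out at step 6

3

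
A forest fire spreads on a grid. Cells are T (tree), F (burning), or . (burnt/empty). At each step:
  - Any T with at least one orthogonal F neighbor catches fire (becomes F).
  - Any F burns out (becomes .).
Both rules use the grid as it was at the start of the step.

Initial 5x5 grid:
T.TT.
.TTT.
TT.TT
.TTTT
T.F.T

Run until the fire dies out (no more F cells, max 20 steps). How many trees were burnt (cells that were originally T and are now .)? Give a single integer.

Step 1: +1 fires, +1 burnt (F count now 1)
Step 2: +2 fires, +1 burnt (F count now 2)
Step 3: +3 fires, +2 burnt (F count now 3)
Step 4: +5 fires, +3 burnt (F count now 5)
Step 5: +2 fires, +5 burnt (F count now 2)
Step 6: +1 fires, +2 burnt (F count now 1)
Step 7: +0 fires, +1 burnt (F count now 0)
Fire out after step 7
Initially T: 16, now '.': 23
Total burnt (originally-T cells now '.'): 14

Answer: 14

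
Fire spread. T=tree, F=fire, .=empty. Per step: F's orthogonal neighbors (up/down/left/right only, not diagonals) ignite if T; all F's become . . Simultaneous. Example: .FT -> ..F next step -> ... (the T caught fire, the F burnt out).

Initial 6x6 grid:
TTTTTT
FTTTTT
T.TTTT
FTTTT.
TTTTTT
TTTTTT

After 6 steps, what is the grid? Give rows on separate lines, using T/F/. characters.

Step 1: 5 trees catch fire, 2 burn out
  FTTTTT
  .FTTTT
  F.TTTT
  .FTTT.
  FTTTTT
  TTTTTT
Step 2: 5 trees catch fire, 5 burn out
  .FTTTT
  ..FTTT
  ..TTTT
  ..FTT.
  .FTTTT
  FTTTTT
Step 3: 6 trees catch fire, 5 burn out
  ..FTTT
  ...FTT
  ..FTTT
  ...FT.
  ..FTTT
  .FTTTT
Step 4: 6 trees catch fire, 6 burn out
  ...FTT
  ....FT
  ...FTT
  ....F.
  ...FTT
  ..FTTT
Step 5: 5 trees catch fire, 6 burn out
  ....FT
  .....F
  ....FT
  ......
  ....FT
  ...FTT
Step 6: 4 trees catch fire, 5 burn out
  .....F
  ......
  .....F
  ......
  .....F
  ....FT

.....F
......
.....F
......
.....F
....FT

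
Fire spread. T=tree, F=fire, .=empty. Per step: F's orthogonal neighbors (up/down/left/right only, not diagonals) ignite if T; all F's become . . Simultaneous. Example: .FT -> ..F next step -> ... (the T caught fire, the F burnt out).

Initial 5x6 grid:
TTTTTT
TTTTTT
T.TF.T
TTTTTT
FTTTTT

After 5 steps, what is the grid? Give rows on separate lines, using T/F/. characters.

Step 1: 5 trees catch fire, 2 burn out
  TTTTTT
  TTTFTT
  T.F..T
  FTTFTT
  .FTTTT
Step 2: 9 trees catch fire, 5 burn out
  TTTFTT
  TTF.FT
  F....T
  .FF.FT
  ..FFTT
Step 3: 7 trees catch fire, 9 burn out
  TTF.FT
  FF...F
  .....T
  .....F
  ....FT
Step 4: 5 trees catch fire, 7 burn out
  FF...F
  ......
  .....F
  ......
  .....F
Step 5: 0 trees catch fire, 5 burn out
  ......
  ......
  ......
  ......
  ......

......
......
......
......
......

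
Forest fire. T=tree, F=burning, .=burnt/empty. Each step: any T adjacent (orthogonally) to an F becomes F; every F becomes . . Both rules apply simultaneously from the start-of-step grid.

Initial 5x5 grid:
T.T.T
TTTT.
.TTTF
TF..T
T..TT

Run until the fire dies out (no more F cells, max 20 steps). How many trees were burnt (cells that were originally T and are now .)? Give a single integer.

Answer: 14

Derivation:
Step 1: +4 fires, +2 burnt (F count now 4)
Step 2: +5 fires, +4 burnt (F count now 5)
Step 3: +3 fires, +5 burnt (F count now 3)
Step 4: +2 fires, +3 burnt (F count now 2)
Step 5: +0 fires, +2 burnt (F count now 0)
Fire out after step 5
Initially T: 15, now '.': 24
Total burnt (originally-T cells now '.'): 14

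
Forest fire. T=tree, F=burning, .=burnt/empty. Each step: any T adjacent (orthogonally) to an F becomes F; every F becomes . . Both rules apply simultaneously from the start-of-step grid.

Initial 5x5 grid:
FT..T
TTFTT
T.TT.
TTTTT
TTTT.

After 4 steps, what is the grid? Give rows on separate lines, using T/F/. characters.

Step 1: 5 trees catch fire, 2 burn out
  .F..T
  FF.FT
  T.FT.
  TTTTT
  TTTT.
Step 2: 4 trees catch fire, 5 burn out
  ....T
  ....F
  F..F.
  TTFTT
  TTTT.
Step 3: 5 trees catch fire, 4 burn out
  ....F
  .....
  .....
  FF.FT
  TTFT.
Step 4: 4 trees catch fire, 5 burn out
  .....
  .....
  .....
  ....F
  FF.F.

.....
.....
.....
....F
FF.F.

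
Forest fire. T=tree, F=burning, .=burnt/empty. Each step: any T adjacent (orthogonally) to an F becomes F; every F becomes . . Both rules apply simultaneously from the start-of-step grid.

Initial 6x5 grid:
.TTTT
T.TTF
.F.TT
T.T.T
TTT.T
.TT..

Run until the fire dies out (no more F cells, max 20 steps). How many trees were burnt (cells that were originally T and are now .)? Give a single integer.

Answer: 10

Derivation:
Step 1: +3 fires, +2 burnt (F count now 3)
Step 2: +4 fires, +3 burnt (F count now 4)
Step 3: +2 fires, +4 burnt (F count now 2)
Step 4: +1 fires, +2 burnt (F count now 1)
Step 5: +0 fires, +1 burnt (F count now 0)
Fire out after step 5
Initially T: 18, now '.': 22
Total burnt (originally-T cells now '.'): 10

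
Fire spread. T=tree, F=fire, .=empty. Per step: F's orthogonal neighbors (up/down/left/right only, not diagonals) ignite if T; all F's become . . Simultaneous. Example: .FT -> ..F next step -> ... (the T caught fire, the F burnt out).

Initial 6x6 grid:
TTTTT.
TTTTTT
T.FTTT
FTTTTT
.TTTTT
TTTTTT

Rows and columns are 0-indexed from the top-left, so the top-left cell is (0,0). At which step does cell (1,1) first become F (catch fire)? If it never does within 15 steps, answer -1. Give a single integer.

Step 1: cell (1,1)='T' (+5 fires, +2 burnt)
Step 2: cell (1,1)='F' (+8 fires, +5 burnt)
  -> target ignites at step 2
Step 3: cell (1,1)='.' (+9 fires, +8 burnt)
Step 4: cell (1,1)='.' (+6 fires, +9 burnt)
Step 5: cell (1,1)='.' (+2 fires, +6 burnt)
Step 6: cell (1,1)='.' (+1 fires, +2 burnt)
Step 7: cell (1,1)='.' (+0 fires, +1 burnt)
  fire out at step 7

2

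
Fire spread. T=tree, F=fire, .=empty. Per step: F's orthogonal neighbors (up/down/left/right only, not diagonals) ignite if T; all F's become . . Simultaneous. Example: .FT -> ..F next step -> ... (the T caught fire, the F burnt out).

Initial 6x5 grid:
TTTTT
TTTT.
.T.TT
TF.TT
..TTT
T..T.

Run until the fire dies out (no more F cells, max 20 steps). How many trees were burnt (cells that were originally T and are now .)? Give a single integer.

Step 1: +2 fires, +1 burnt (F count now 2)
Step 2: +1 fires, +2 burnt (F count now 1)
Step 3: +3 fires, +1 burnt (F count now 3)
Step 4: +3 fires, +3 burnt (F count now 3)
Step 5: +2 fires, +3 burnt (F count now 2)
Step 6: +3 fires, +2 burnt (F count now 3)
Step 7: +2 fires, +3 burnt (F count now 2)
Step 8: +3 fires, +2 burnt (F count now 3)
Step 9: +0 fires, +3 burnt (F count now 0)
Fire out after step 9
Initially T: 20, now '.': 29
Total burnt (originally-T cells now '.'): 19

Answer: 19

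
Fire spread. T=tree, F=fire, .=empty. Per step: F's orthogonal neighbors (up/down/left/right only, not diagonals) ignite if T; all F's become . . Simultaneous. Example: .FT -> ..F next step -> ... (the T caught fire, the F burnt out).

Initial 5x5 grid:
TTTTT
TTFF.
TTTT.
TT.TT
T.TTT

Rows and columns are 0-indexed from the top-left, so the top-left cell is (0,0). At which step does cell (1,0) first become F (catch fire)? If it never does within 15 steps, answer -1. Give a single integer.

Step 1: cell (1,0)='T' (+5 fires, +2 burnt)
Step 2: cell (1,0)='F' (+5 fires, +5 burnt)
  -> target ignites at step 2
Step 3: cell (1,0)='.' (+5 fires, +5 burnt)
Step 4: cell (1,0)='.' (+3 fires, +5 burnt)
Step 5: cell (1,0)='.' (+1 fires, +3 burnt)
Step 6: cell (1,0)='.' (+0 fires, +1 burnt)
  fire out at step 6

2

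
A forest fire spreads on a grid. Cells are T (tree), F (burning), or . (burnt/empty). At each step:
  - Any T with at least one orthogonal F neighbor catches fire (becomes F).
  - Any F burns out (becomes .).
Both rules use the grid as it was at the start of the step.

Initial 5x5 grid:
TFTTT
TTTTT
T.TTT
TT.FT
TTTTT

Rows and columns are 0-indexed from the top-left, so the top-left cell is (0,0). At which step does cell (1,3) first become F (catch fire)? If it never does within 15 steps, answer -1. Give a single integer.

Step 1: cell (1,3)='T' (+6 fires, +2 burnt)
Step 2: cell (1,3)='F' (+8 fires, +6 burnt)
  -> target ignites at step 2
Step 3: cell (1,3)='.' (+4 fires, +8 burnt)
Step 4: cell (1,3)='.' (+3 fires, +4 burnt)
Step 5: cell (1,3)='.' (+0 fires, +3 burnt)
  fire out at step 5

2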